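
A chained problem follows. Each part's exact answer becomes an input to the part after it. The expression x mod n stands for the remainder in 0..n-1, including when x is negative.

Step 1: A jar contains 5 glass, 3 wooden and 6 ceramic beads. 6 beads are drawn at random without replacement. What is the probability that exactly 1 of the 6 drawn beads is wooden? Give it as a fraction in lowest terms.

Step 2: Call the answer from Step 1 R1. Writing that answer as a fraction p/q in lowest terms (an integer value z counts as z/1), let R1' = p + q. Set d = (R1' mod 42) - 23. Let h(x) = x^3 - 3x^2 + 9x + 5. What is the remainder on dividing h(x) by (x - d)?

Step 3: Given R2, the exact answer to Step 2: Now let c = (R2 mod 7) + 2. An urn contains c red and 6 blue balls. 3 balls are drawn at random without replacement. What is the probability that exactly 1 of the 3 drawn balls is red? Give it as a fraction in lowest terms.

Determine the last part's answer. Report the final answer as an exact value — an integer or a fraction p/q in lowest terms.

9/22

Step 1: total draws C(14,6) = 3003; favorable C(3,1)*C(11,5) = 1386; P = 6/13; answer 6/13
Step 2: R1 = 6/13; threaded value p + q = 19; d = -4; remainder = value at the root: 1*(-4)^3 - 3*(-4)^2 + 9*(-4)^1 + 5 = (-64) + (-48) + (-36) + (5) = -143; answer -143
Step 3: R2 = -143; c = 6; total draws C(12,3) = 220; favorable C(6,1)*C(6,2) = 90; P = 9/22; answer 9/22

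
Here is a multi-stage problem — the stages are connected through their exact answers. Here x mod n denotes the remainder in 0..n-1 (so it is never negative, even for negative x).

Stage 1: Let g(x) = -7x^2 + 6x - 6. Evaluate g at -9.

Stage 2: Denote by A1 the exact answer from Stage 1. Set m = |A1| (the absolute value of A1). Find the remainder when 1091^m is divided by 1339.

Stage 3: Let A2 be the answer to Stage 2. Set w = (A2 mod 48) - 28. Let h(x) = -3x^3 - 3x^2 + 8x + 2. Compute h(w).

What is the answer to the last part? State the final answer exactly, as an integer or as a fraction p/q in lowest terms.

Stage 1: -7*(-9)^2 + 6*(-9)^1 - 6 = (-567) + (-54) + (-6) = -627; answer -627
Stage 2: A1 = -627; m = 627; squarings mod 1339: 1091^1=1091, 1091^2=1249, 1091^4=66, 1091^8=339, 1091^16=1106, 1091^32=729, 1091^64=1197, 1091^128=79, 1091^256=885, 1091^512=1249; 1091^627 = 1091^1 * 1091^2 * 1091^16 * 1091^32 * 1091^64 * 1091^512 = 935 (mod 1339); answer 935
Stage 3: A2 = 935; w = -5; -3*(-5)^3 - 3*(-5)^2 + 8*(-5)^1 + 2 = (375) + (-75) + (-40) + (2) = 262; answer 262

262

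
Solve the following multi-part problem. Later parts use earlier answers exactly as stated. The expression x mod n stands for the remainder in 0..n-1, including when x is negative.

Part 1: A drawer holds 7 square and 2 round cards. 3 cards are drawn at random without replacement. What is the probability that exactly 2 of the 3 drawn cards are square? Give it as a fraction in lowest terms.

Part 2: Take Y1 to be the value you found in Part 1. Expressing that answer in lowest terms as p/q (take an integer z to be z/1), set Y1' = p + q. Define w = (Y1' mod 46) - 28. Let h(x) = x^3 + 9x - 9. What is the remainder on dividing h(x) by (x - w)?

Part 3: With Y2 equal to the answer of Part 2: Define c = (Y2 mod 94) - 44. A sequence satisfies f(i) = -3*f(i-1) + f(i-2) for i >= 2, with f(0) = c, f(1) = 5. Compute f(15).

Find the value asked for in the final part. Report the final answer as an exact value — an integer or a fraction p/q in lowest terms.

Part 1: total draws C(9,3) = 84; favorable C(7,2)*C(2,1) = 42; P = 1/2; answer 1/2
Part 2: Y1 = 1/2; threaded value p + q = 3; w = -25; remainder = value at the root: 1*(-25)^3 + 9*(-25)^1 - 9 = (-15625) + (-225) + (-9) = -15859; answer -15859
Part 3: Y2 = -15859; c = -17; f(2) = -3*(5) + 1*(-17) = -32; iterating: f(2)=-32, f(3)=101, f(4)=-335, f(5)=1106, f(6)=-3653, f(7)=12065, f(8)=-39848, f(9)=131609, f(10)=-434675, f(11)=1435634, f(12)=-4741577, f(13)=15660365, f(14)=-51722672, f(15)=170828381; answer 170828381

170828381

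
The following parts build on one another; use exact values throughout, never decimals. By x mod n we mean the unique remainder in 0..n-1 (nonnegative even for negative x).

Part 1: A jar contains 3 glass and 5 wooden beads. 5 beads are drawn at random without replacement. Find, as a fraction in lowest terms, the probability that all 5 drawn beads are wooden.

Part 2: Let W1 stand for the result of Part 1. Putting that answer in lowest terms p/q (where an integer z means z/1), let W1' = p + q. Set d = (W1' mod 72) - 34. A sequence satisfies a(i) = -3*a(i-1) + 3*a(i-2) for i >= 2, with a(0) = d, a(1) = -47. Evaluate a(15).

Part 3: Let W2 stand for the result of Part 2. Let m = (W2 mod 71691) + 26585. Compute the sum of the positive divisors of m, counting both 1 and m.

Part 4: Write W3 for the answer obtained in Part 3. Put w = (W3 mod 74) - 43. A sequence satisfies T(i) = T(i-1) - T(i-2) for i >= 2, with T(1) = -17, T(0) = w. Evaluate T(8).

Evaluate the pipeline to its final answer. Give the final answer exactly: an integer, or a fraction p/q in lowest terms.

Part 1: total draws C(8,5) = 56; favorable C(5,5) = 1; P = 1/56; answer 1/56
Part 2: W1 = 1/56; threaded value p + q = 57; d = 23; a(2) = -3*(-47) + 3*(23) = 210; iterating: a(2)=210, a(3)=-771, a(4)=2943, a(5)=-11142, a(6)=42255, a(7)=-160191, a(8)=607338, a(9)=-2302587, a(10)=8729775, a(11)=-33097086, a(12)=125480583, a(13)=-475733007, a(14)=1803640770, a(15)=-6838121331; answer -6838121331
Part 3: W2 = -6838121331; m = 79598; 79598 = 2 * 39799; sigma = (1 + 2) * (1 + 39799) = 3 * 39800 = 119400; answer 119400
Part 4: W3 = 119400; w = -5; T(2) = 1*(-17) - 1*(-5) = -12; iterating: T(2)=-12, T(3)=5, T(4)=17, T(5)=12, T(6)=-5, T(7)=-17, T(8)=-12; answer -12

-12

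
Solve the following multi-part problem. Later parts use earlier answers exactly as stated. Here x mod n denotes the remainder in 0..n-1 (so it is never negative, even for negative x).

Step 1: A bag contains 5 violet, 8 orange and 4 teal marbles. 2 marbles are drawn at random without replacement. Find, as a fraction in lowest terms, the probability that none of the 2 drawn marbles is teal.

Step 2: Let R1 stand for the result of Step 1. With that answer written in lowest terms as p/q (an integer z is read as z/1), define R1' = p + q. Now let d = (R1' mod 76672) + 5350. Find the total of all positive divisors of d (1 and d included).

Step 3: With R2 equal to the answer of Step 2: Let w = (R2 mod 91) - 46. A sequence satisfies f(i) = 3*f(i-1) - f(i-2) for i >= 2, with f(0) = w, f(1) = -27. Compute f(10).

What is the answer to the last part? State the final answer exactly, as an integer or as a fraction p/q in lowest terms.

Step 1: total draws C(17,2) = 136; favorable C(13,2) = 78; P = 39/68; answer 39/68
Step 2: R1 = 39/68; threaded value p + q = 107; d = 5457; 5457 = 3 * 17 * 107; sigma = (1 + 3) * (1 + 17) * (1 + 107) = 4 * 18 * 108 = 7776; answer 7776
Step 3: R2 = 7776; w = -5; f(2) = 3*(-27) - 1*(-5) = -76; iterating: f(2)=-76, f(3)=-201, f(4)=-527, f(5)=-1380, f(6)=-3613, f(7)=-9459, f(8)=-24764, f(9)=-64833, f(10)=-169735; answer -169735

-169735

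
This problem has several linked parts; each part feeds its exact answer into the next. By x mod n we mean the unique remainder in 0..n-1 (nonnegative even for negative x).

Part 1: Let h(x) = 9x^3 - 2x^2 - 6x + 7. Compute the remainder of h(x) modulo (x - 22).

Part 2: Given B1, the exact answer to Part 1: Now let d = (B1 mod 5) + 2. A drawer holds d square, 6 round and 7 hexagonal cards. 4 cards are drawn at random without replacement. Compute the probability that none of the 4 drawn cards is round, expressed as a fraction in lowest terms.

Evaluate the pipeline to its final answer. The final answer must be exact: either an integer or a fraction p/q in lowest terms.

715/3876

Part 1: remainder = value at the root: 9*(22)^3 - 2*(22)^2 - 6*(22)^1 + 7 = (95832) + (-968) + (-132) + (7) = 94739; answer 94739
Part 2: B1 = 94739; d = 6; total draws C(19,4) = 3876; favorable C(13,4) = 715; P = 715/3876; answer 715/3876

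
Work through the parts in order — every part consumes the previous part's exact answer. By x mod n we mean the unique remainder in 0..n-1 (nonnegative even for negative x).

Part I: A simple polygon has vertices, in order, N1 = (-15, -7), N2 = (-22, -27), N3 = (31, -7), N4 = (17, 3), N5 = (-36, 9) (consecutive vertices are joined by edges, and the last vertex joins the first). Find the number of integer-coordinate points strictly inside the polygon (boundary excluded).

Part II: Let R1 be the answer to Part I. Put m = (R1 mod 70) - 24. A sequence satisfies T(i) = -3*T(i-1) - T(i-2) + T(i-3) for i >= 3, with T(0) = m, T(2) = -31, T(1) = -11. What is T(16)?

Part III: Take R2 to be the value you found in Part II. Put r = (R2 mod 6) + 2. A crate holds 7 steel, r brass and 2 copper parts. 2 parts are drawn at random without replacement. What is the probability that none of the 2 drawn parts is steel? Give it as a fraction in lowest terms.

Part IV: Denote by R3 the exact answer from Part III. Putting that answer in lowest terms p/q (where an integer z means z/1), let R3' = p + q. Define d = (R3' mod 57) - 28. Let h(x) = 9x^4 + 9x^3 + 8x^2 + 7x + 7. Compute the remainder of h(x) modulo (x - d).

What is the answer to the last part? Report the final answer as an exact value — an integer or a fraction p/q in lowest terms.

172147

Part I: cross terms: (-15*-27 - -22*-7)=251, (-22*-7 - 31*-27)=991, (31*3 - 17*-7)=212, (17*9 - -36*3)=261, (-36*-7 - -15*9)=387; twice the area = |2102| = 2102; area = 1051; boundary points = 1 + 1 + 2 + 1 + 1 = 6; strictly interior points = area - boundary/2 + 1 = 1049; answer 1049
Part II: R1 = 1049; m = 45; T(3) = -3*(-31) - 1*(-11) + 1*(45) = 149; iterating: T(3)=149, T(4)=-427, T(5)=1101, T(6)=-2727, T(7)=6653, T(8)=-16131, T(9)=39013, T(10)=-94255, T(11)=227621, T(12)=-549595, T(13)=1326909, T(14)=-3203511, T(15)=7734029, T(16)=-18671667; answer -18671667
Part III: R2 = -18671667; r = 5; total draws C(14,2) = 91; favorable C(7,2) = 21; P = 3/13; answer 3/13
Part IV: R3 = 3/13; threaded value p + q = 16; d = -12; remainder = value at the root: 9*(-12)^4 + 9*(-12)^3 + 8*(-12)^2 + 7*(-12)^1 + 7 = (186624) + (-15552) + (1152) + (-84) + (7) = 172147; answer 172147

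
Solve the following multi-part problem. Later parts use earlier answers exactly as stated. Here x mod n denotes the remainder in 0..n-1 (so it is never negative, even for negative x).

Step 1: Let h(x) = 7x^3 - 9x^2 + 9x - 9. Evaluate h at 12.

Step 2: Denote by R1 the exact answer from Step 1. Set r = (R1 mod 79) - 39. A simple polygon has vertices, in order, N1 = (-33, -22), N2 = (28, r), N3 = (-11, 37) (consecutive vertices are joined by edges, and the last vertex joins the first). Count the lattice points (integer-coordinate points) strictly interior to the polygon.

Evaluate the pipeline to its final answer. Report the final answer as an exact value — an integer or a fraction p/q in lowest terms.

Step 1: 7*(12)^3 - 9*(12)^2 + 9*(12)^1 - 9 = (12096) + (-1296) + (108) + (-9) = 10899; answer 10899
Step 2: R1 = 10899; r = 37; cross terms: (-33*37 - 28*-22)=-605, (28*37 - -11*37)=1443, (-11*-22 - -33*37)=1463; twice the area = |2301| = 2301; area = 2301/2; boundary points = 1 + 39 + 1 = 41; strictly interior points = area - boundary/2 + 1 = 1131; answer 1131

1131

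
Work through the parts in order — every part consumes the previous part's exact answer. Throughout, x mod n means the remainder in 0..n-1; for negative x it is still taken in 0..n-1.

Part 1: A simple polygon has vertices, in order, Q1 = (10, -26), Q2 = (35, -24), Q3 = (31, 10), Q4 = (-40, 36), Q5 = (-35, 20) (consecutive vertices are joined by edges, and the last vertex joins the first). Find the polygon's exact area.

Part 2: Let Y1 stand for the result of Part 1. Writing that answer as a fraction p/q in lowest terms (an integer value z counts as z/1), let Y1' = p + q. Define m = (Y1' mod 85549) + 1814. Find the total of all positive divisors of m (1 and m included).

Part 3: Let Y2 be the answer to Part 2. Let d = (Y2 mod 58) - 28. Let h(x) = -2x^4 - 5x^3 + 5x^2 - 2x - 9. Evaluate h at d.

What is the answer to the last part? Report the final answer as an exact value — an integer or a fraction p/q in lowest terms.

Part 1: cross terms: (10*-24 - 35*-26)=670, (35*10 - 31*-24)=1094, (31*36 - -40*10)=1516, (-40*20 - -35*36)=460, (-35*-26 - 10*20)=710; twice the area = |4450| = 4450; area = 2225; answer 2225
Part 2: Y1 = 2225; threaded value p + q = 2226; m = 4040; 4040 = 2^3 * 5 * 101; sigma = (1 + 2 + 4 + 8) * (1 + 5) * (1 + 101) = 15 * 6 * 102 = 9180; answer 9180
Part 3: Y2 = 9180; d = -12; -2*(-12)^4 - 5*(-12)^3 + 5*(-12)^2 - 2*(-12)^1 - 9 = (-41472) + (8640) + (720) + (24) + (-9) = -32097; answer -32097

-32097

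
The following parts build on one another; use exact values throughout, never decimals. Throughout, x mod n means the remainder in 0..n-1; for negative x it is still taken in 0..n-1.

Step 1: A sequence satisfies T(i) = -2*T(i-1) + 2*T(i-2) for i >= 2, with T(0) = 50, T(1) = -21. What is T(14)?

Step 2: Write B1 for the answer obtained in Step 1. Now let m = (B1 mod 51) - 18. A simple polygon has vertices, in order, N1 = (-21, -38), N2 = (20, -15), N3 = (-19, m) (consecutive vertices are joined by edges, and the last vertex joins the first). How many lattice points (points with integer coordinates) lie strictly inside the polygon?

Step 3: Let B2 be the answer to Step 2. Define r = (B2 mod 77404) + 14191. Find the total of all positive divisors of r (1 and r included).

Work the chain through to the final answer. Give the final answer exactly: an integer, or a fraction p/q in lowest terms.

30086

Step 1: T(2) = -2*(-21) + 2*(50) = 142; iterating: T(2)=142, T(3)=-326, T(4)=936, T(5)=-2524, T(6)=6920, T(7)=-18888, T(8)=51616, T(9)=-141008, T(10)=385248, T(11)=-1052512, T(12)=2875520, T(13)=-7856064, T(14)=21463168; answer 21463168
Step 2: B1 = 21463168; m = 4; cross terms: (-21*-15 - 20*-38)=1075, (20*4 - -19*-15)=-205, (-19*-38 - -21*4)=806; twice the area = |1676| = 1676; area = 838; boundary points = 1 + 1 + 2 = 4; strictly interior points = area - boundary/2 + 1 = 837; answer 837
Step 3: B2 = 837; r = 15028; 15028 = 2^2 * 13 * 17^2; sigma = (1 + 2 + 4) * (1 + 13) * (1 + 17 + 289) = 7 * 14 * 307 = 30086; answer 30086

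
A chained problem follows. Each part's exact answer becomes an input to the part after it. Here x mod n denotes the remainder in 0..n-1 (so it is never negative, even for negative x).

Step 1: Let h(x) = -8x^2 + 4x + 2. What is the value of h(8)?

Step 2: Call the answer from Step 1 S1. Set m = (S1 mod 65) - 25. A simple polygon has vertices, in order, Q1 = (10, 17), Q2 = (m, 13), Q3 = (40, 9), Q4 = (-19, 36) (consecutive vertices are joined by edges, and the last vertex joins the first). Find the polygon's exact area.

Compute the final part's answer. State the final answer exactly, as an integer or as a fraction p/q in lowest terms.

Step 1: -8*(8)^2 + 4*(8)^1 + 2 = (-512) + (32) + (2) = -478; answer -478
Step 2: S1 = -478; m = 17; cross terms: (10*13 - 17*17)=-159, (17*9 - 40*13)=-367, (40*36 - -19*9)=1611, (-19*17 - 10*36)=-683; twice the area = |402| = 402; area = 201; answer 201

201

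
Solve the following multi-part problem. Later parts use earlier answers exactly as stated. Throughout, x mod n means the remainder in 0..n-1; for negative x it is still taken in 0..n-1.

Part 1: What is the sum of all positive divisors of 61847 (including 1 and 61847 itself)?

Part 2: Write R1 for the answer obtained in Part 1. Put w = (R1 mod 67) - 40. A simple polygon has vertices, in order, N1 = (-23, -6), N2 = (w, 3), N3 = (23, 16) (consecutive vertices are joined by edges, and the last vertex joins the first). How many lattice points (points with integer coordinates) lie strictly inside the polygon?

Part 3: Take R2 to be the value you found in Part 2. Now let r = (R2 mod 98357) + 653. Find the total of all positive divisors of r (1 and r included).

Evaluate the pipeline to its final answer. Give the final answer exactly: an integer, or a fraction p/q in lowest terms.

Part 1: 61847 = 23 * 2689; sigma = (1 + 23) * (1 + 2689) = 24 * 2690 = 64560; answer 64560
Part 2: R1 = 64560; w = -1; cross terms: (-23*3 - -1*-6)=-75, (-1*16 - 23*3)=-85, (23*-6 - -23*16)=230; twice the area = |70| = 70; area = 35; boundary points = 1 + 1 + 2 = 4; strictly interior points = area - boundary/2 + 1 = 34; answer 34
Part 3: R2 = 34; r = 687; 687 = 3 * 229; sigma = (1 + 3) * (1 + 229) = 4 * 230 = 920; answer 920

920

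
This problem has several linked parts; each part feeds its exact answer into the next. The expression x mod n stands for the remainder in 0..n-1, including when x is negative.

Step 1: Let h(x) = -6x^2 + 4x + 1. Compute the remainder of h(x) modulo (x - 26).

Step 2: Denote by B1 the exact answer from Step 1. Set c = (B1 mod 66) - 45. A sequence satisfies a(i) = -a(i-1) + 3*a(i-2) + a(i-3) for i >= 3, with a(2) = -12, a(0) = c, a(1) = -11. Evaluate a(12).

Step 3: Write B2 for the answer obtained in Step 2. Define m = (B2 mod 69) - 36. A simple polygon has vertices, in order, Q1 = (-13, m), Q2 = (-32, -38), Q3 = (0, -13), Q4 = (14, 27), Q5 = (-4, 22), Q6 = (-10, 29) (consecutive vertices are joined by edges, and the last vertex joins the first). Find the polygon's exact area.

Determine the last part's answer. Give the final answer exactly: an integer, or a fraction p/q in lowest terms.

2605/2

Step 1: remainder = value at the root: -6*(26)^2 + 4*(26)^1 + 1 = (-4056) + (104) + (1) = -3951; answer -3951
Step 2: B1 = -3951; c = -36; a(3) = -1*(-12) + 3*(-11) + 1*(-36) = -57; iterating: a(3)=-57, a(4)=10, a(5)=-193, a(6)=166, a(7)=-735, a(8)=1040, a(9)=-3079, a(10)=5464, a(11)=-13661, a(12)=26974; answer 26974
Step 3: B2 = 26974; m = 28; cross terms: (-13*-38 - -32*28)=1390, (-32*-13 - 0*-38)=416, (0*27 - 14*-13)=182, (14*22 - -4*27)=416, (-4*29 - -10*22)=104, (-10*28 - -13*29)=97; twice the area = |2605| = 2605; area = 2605/2; answer 2605/2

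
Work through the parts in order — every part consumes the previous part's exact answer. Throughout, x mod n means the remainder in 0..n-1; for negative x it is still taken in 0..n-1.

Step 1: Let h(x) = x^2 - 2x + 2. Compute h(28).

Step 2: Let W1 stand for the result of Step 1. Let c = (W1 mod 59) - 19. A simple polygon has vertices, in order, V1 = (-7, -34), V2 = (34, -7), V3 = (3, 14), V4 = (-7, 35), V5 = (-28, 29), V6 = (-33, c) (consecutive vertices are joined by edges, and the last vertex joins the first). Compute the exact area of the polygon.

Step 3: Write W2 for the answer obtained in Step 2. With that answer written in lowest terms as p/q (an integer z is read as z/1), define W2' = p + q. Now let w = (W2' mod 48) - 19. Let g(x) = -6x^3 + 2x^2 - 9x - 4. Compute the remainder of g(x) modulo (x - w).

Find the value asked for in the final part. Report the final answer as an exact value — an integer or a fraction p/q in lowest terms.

Step 1: 1*(28)^2 - 2*(28)^1 + 2 = (784) + (-56) + (2) = 730; answer 730
Step 2: W1 = 730; c = 3; cross terms: (-7*-7 - 34*-34)=1205, (34*14 - 3*-7)=497, (3*35 - -7*14)=203, (-7*29 - -28*35)=777, (-28*3 - -33*29)=873, (-33*-34 - -7*3)=1143; twice the area = |4698| = 4698; area = 2349; answer 2349
Step 3: W2 = 2349; threaded value p + q = 2350; w = 27; remainder = value at the root: -6*(27)^3 + 2*(27)^2 - 9*(27)^1 - 4 = (-118098) + (1458) + (-243) + (-4) = -116887; answer -116887

-116887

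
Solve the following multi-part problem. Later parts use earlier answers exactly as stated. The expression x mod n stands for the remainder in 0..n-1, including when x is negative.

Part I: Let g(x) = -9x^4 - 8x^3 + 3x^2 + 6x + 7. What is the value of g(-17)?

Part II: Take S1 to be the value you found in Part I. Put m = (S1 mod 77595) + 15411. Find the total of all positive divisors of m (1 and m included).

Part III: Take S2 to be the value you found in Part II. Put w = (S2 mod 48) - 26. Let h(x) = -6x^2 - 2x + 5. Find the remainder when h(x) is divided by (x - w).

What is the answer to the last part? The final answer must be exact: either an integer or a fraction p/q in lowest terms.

-99

Part I: -9*(-17)^4 - 8*(-17)^3 + 3*(-17)^2 + 6*(-17)^1 + 7 = (-751689) + (39304) + (867) + (-102) + (7) = -711613; answer -711613
Part II: S1 = -711613; m = 79748; 79748 = 2^2 * 19937; sigma = (1 + 2 + 4) * (1 + 19937) = 7 * 19938 = 139566; answer 139566
Part III: S2 = 139566; w = 4; remainder = value at the root: -6*(4)^2 - 2*(4)^1 + 5 = (-96) + (-8) + (5) = -99; answer -99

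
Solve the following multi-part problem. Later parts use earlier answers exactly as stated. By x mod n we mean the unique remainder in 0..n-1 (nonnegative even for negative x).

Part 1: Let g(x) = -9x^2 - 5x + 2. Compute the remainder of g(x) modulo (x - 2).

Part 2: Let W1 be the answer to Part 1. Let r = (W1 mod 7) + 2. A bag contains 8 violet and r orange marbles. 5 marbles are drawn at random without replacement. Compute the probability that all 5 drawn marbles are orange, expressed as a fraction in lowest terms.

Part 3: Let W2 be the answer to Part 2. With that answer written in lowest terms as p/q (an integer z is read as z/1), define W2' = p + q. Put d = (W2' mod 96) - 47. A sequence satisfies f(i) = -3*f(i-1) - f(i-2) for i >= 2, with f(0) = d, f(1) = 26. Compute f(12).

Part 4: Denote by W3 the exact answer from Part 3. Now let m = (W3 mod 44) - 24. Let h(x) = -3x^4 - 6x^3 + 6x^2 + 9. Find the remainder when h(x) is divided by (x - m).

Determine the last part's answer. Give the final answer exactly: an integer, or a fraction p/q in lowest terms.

-130266

Part 1: remainder = value at the root: -9*(2)^2 - 5*(2)^1 + 2 = (-36) + (-10) + (2) = -44; answer -44
Part 2: W1 = -44; r = 7; total draws C(15,5) = 3003; favorable C(7,5) = 21; P = 1/143; answer 1/143
Part 3: W2 = 1/143; threaded value p + q = 144; d = 1; f(2) = -3*(26) - 1*(1) = -79; iterating: f(2)=-79, f(3)=211, f(4)=-554, f(5)=1451, f(6)=-3799, f(7)=9946, f(8)=-26039, f(9)=68171, f(10)=-178474, f(11)=467251, f(12)=-1223279; answer -1223279
Part 4: W3 = -1223279; m = -15; remainder = value at the root: -3*(-15)^4 - 6*(-15)^3 + 6*(-15)^2 + 9 = (-151875) + (20250) + (1350) + (9) = -130266; answer -130266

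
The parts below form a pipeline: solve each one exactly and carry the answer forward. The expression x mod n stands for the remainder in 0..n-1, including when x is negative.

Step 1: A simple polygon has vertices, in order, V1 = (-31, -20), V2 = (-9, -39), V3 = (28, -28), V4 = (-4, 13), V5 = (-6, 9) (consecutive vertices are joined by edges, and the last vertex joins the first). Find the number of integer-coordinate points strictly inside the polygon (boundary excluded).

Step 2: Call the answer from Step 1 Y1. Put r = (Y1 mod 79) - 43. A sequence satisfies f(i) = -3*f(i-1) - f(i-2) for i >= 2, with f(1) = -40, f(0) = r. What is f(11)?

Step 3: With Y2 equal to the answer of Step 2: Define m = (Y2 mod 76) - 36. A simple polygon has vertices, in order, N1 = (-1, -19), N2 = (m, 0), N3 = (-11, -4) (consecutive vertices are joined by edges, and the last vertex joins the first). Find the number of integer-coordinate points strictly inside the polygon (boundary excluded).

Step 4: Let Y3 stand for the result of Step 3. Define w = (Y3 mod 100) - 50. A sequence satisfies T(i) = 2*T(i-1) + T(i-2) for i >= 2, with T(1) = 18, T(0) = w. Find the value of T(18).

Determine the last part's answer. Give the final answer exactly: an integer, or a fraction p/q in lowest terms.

Step 1: cross terms: (-31*-39 - -9*-20)=1029, (-9*-28 - 28*-39)=1344, (28*13 - -4*-28)=252, (-4*9 - -6*13)=42, (-6*-20 - -31*9)=399; twice the area = |3066| = 3066; area = 1533; boundary points = 1 + 1 + 1 + 2 + 1 = 6; strictly interior points = area - boundary/2 + 1 = 1531; answer 1531
Step 2: Y1 = 1531; r = -13; f(2) = -3*(-40) - 1*(-13) = 133; iterating: f(2)=133, f(3)=-359, f(4)=944, f(5)=-2473, f(6)=6475, f(7)=-16952, f(8)=44381, f(9)=-116191, f(10)=304192, f(11)=-796385; answer -796385
Step 3: Y2 = -796385; m = -17; cross terms: (-1*0 - -17*-19)=-323, (-17*-4 - -11*0)=68, (-11*-19 - -1*-4)=205; twice the area = |-50| = 50; area = 25; boundary points = 1 + 2 + 5 = 8; strictly interior points = area - boundary/2 + 1 = 22; answer 22
Step 4: Y3 = 22; w = -28; T(2) = 2*(18) + 1*(-28) = 8; iterating: T(2)=8, T(3)=34, T(4)=76, T(5)=186, T(6)=448, T(7)=1082, T(8)=2612, T(9)=6306, T(10)=15224, T(11)=36754, T(12)=88732, T(13)=214218, T(14)=517168, T(15)=1248554, T(16)=3014276, T(17)=7277106, T(18)=17568488; answer 17568488

17568488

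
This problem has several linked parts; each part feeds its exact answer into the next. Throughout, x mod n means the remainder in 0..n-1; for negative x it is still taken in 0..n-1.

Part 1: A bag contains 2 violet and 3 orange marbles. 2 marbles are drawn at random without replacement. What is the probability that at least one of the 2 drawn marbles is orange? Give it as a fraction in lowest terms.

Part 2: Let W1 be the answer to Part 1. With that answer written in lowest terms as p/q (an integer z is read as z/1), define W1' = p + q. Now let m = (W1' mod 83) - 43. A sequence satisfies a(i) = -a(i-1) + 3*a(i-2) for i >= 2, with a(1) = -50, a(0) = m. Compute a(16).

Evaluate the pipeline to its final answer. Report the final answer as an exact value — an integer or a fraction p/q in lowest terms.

3246398

Part 1: total draws C(5,2) = 10; complement C(2,2) = 1; favorable 10 - 1 = 9; P = 9/10; answer 9/10
Part 2: W1 = 9/10; threaded value p + q = 19; m = -24; a(2) = -1*(-50) + 3*(-24) = -22; iterating: a(2)=-22, a(3)=-128, a(4)=62, a(5)=-446, a(6)=632, a(7)=-1970, a(8)=3866, a(9)=-9776, a(10)=21374, a(11)=-50702, a(12)=114824, a(13)=-266930, a(14)=611402, a(15)=-1412192, a(16)=3246398; answer 3246398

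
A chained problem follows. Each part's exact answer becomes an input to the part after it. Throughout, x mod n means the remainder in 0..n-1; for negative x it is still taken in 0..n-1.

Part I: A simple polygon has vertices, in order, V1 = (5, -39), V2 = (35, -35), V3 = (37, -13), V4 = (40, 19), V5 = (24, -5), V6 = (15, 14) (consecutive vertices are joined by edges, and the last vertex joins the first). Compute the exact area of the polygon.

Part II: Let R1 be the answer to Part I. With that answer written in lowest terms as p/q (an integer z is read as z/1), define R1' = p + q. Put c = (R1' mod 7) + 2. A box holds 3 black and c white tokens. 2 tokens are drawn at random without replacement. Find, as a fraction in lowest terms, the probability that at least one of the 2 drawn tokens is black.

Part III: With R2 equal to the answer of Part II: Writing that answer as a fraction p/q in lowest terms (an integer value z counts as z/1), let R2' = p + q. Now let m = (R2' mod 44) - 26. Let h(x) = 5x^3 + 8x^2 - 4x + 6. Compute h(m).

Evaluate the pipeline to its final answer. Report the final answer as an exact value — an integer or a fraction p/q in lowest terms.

-45

Part I: cross terms: (5*-35 - 35*-39)=1190, (35*-13 - 37*-35)=840, (37*19 - 40*-13)=1223, (40*-5 - 24*19)=-656, (24*14 - 15*-5)=411, (15*-39 - 5*14)=-655; twice the area = |2353| = 2353; area = 2353/2; answer 2353/2
Part II: R1 = 2353/2; threaded value p + q = 2355; c = 5; total draws C(8,2) = 28; complement C(5,2) = 10; favorable 28 - 10 = 18; P = 9/14; answer 9/14
Part III: R2 = 9/14; threaded value p + q = 23; m = -3; 5*(-3)^3 + 8*(-3)^2 - 4*(-3)^1 + 6 = (-135) + (72) + (12) + (6) = -45; answer -45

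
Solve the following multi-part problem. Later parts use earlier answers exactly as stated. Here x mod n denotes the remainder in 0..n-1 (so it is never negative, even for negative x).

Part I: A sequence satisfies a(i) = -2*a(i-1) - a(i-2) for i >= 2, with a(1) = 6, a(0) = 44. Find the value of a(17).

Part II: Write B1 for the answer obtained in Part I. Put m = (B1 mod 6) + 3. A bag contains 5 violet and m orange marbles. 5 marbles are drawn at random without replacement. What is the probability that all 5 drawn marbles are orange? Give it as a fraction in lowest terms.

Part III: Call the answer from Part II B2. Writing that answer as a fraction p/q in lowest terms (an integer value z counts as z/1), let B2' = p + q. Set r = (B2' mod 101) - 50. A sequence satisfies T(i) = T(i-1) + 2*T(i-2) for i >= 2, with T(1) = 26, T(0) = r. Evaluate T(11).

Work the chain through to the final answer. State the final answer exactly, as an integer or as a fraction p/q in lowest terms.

Part I: a(2) = -2*(6) - 1*(44) = -56; iterating: a(2)=-56, a(3)=106, a(4)=-156, a(5)=206, a(6)=-256, a(7)=306, a(8)=-356, a(9)=406, a(10)=-456, a(11)=506, a(12)=-556, a(13)=606, a(14)=-656, a(15)=706, a(16)=-756, a(17)=806; answer 806
Part II: B1 = 806; m = 5; total draws C(10,5) = 252; favorable C(5,5) = 1; P = 1/252; answer 1/252
Part III: B2 = 1/252; threaded value p + q = 253; r = 1; T(2) = 1*(26) + 2*(1) = 28; iterating: T(2)=28, T(3)=80, T(4)=136, T(5)=296, T(6)=568, T(7)=1160, T(8)=2296, T(9)=4616, T(10)=9208, T(11)=18440; answer 18440

18440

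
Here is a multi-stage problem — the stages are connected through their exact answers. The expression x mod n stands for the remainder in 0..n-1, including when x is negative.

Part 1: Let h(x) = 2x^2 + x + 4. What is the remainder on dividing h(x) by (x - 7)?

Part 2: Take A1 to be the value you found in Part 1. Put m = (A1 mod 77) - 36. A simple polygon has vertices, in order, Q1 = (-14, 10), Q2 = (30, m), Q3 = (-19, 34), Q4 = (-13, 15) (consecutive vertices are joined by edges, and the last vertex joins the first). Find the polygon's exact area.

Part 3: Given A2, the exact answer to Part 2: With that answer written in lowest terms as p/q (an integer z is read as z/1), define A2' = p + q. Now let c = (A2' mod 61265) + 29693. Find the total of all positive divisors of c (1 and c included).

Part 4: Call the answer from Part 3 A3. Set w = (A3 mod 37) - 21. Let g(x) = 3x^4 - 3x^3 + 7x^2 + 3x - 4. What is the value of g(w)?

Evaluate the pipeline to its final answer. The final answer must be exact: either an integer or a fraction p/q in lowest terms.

Part 1: remainder = value at the root: 2*(7)^2 + 1*(7)^1 + 4 = (98) + (7) + (4) = 109; answer 109
Part 2: A1 = 109; m = -4; cross terms: (-14*-4 - 30*10)=-244, (30*34 - -19*-4)=944, (-19*15 - -13*34)=157, (-13*10 - -14*15)=80; twice the area = |937| = 937; area = 937/2; answer 937/2
Part 3: A2 = 937/2; threaded value p + q = 939; c = 30632; 30632 = 2^3 * 7 * 547; sigma = (1 + 2 + 4 + 8) * (1 + 7) * (1 + 547) = 15 * 8 * 548 = 65760; answer 65760
Part 4: A3 = 65760; w = -10; 3*(-10)^4 - 3*(-10)^3 + 7*(-10)^2 + 3*(-10)^1 - 4 = (30000) + (3000) + (700) + (-30) + (-4) = 33666; answer 33666

33666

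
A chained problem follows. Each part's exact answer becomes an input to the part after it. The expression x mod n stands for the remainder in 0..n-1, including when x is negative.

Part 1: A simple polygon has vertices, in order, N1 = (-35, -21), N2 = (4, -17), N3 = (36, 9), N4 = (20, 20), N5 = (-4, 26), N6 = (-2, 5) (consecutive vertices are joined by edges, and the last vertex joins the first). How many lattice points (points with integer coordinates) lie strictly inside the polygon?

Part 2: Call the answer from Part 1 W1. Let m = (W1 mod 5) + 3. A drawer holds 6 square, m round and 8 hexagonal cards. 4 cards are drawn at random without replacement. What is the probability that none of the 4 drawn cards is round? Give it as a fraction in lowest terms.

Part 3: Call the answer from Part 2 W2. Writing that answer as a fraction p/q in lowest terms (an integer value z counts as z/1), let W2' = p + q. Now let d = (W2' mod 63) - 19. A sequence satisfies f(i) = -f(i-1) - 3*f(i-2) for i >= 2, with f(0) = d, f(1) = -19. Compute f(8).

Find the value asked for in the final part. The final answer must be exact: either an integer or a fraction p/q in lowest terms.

-1874

Part 1: cross terms: (-35*-17 - 4*-21)=679, (4*9 - 36*-17)=648, (36*20 - 20*9)=540, (20*26 - -4*20)=600, (-4*5 - -2*26)=32, (-2*-21 - -35*5)=217; twice the area = |2716| = 2716; area = 1358; boundary points = 1 + 2 + 1 + 6 + 1 + 1 = 12; strictly interior points = area - boundary/2 + 1 = 1353; answer 1353
Part 2: W1 = 1353; m = 6; total draws C(20,4) = 4845; favorable C(14,4) = 1001; P = 1001/4845; answer 1001/4845
Part 3: W2 = 1001/4845; threaded value p + q = 5846; d = 31; f(2) = -1*(-19) - 3*(31) = -74; iterating: f(2)=-74, f(3)=131, f(4)=91, f(5)=-484, f(6)=211, f(7)=1241, f(8)=-1874; answer -1874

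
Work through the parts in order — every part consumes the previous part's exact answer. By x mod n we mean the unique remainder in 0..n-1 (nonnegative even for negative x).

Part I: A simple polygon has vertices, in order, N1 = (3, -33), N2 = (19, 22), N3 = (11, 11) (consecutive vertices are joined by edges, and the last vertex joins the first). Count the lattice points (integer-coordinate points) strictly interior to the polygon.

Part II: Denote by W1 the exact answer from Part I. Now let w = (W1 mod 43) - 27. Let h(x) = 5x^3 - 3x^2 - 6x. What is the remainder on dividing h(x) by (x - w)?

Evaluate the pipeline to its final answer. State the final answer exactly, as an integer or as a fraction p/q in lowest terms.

Part I: cross terms: (3*22 - 19*-33)=693, (19*11 - 11*22)=-33, (11*-33 - 3*11)=-396; twice the area = |264| = 264; area = 132; boundary points = 1 + 1 + 4 = 6; strictly interior points = area - boundary/2 + 1 = 130; answer 130
Part II: W1 = 130; w = -26; remainder = value at the root: 5*(-26)^3 - 3*(-26)^2 - 6*(-26)^1 = (-87880) + (-2028) + (156) = -89752; answer -89752

-89752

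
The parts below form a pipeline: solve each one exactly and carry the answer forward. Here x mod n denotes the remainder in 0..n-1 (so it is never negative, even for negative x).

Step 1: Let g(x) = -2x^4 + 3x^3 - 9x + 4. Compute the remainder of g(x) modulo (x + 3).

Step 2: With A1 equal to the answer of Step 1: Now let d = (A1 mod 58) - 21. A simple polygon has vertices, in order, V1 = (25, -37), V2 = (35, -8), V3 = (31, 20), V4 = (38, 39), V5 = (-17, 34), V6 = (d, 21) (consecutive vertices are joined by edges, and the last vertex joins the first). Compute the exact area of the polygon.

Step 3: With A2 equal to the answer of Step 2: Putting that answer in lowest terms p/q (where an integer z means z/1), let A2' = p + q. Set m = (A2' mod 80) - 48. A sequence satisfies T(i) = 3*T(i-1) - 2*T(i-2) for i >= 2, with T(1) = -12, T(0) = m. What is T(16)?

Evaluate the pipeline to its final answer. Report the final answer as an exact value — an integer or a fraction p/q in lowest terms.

-1507294

Step 1: remainder = value at the root: -2*(-3)^4 + 3*(-3)^3 - 9*(-3)^1 + 4 = (-162) + (-81) + (27) + (4) = -212; answer -212
Step 2: A1 = -212; d = -1; cross terms: (25*-8 - 35*-37)=1095, (35*20 - 31*-8)=948, (31*39 - 38*20)=449, (38*34 - -17*39)=1955, (-17*21 - -1*34)=-323, (-1*-37 - 25*21)=-488; twice the area = |3636| = 3636; area = 1818; answer 1818
Step 3: A2 = 1818; threaded value p + q = 1819; m = 11; T(2) = 3*(-12) - 2*(11) = -58; iterating: T(2)=-58, T(3)=-150, T(4)=-334, T(5)=-702, T(6)=-1438, T(7)=-2910, T(8)=-5854, T(9)=-11742, T(10)=-23518, T(11)=-47070, T(12)=-94174, T(13)=-188382, T(14)=-376798, T(15)=-753630, T(16)=-1507294; answer -1507294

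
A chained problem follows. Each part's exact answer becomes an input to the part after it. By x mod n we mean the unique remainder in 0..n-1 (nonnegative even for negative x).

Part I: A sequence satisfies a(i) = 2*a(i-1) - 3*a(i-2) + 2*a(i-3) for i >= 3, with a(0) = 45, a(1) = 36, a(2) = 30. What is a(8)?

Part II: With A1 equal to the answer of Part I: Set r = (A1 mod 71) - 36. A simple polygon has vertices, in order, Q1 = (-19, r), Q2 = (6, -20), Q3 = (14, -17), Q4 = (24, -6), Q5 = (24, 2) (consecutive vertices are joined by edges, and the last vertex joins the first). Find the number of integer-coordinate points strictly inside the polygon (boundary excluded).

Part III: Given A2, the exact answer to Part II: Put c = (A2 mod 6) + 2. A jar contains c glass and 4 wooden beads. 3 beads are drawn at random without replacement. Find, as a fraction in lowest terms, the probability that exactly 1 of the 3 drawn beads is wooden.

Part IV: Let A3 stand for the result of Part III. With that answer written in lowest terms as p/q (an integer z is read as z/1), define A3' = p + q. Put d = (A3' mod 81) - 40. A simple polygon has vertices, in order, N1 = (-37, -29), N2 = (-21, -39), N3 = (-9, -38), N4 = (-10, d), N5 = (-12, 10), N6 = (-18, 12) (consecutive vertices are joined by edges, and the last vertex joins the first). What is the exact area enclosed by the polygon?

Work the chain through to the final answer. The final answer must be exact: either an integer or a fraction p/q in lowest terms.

1689/2

Part I: a(3) = 2*(30) - 3*(36) + 2*(45) = 42; iterating: a(3)=42, a(4)=66, a(5)=66, a(6)=18, a(7)=-30, a(8)=18; answer 18
Part II: A1 = 18; r = -18; cross terms: (-19*-20 - 6*-18)=488, (6*-17 - 14*-20)=178, (14*-6 - 24*-17)=324, (24*2 - 24*-6)=192, (24*-18 - -19*2)=-394; twice the area = |788| = 788; area = 394; boundary points = 1 + 1 + 1 + 8 + 1 = 12; strictly interior points = area - boundary/2 + 1 = 389; answer 389
Part III: A2 = 389; c = 7; total draws C(11,3) = 165; favorable C(4,1)*C(7,2) = 84; P = 28/55; answer 28/55
Part IV: A3 = 28/55; threaded value p + q = 83; d = -38; cross terms: (-37*-39 - -21*-29)=834, (-21*-38 - -9*-39)=447, (-9*-38 - -10*-38)=-38, (-10*10 - -12*-38)=-556, (-12*12 - -18*10)=36, (-18*-29 - -37*12)=966; twice the area = |1689| = 1689; area = 1689/2; answer 1689/2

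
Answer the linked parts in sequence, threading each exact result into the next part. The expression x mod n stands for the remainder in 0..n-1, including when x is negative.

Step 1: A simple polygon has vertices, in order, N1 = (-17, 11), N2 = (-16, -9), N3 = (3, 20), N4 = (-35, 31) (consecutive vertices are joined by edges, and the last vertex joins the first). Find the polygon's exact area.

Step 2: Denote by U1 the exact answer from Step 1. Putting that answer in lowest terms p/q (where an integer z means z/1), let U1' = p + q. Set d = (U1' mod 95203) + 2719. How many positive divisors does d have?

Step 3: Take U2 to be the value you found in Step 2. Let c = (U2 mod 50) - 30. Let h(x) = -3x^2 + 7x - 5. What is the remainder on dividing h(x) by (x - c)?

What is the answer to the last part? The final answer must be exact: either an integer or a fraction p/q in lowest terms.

-1103

Step 1: cross terms: (-17*-9 - -16*11)=329, (-16*20 - 3*-9)=-293, (3*31 - -35*20)=793, (-35*11 - -17*31)=142; twice the area = |971| = 971; area = 971/2; answer 971/2
Step 2: U1 = 971/2; threaded value p + q = 973; d = 3692; 3692 = 2^2 * 13 * 71; number of divisors = (2+1) * (1+1) * (1+1) = 12; answer 12
Step 3: U2 = 12; c = -18; remainder = value at the root: -3*(-18)^2 + 7*(-18)^1 - 5 = (-972) + (-126) + (-5) = -1103; answer -1103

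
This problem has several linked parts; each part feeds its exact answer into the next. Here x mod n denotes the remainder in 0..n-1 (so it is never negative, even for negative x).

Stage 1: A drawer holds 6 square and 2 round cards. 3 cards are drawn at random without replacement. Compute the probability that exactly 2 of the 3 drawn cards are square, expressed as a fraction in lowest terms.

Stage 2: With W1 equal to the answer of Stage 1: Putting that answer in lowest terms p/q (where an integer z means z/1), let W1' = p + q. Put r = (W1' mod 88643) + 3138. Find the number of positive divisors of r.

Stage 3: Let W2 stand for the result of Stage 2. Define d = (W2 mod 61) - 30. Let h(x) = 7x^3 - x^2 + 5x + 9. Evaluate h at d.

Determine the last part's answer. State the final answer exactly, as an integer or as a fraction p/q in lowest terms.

Stage 1: total draws C(8,3) = 56; favorable C(6,2)*C(2,1) = 30; P = 15/28; answer 15/28
Stage 2: W1 = 15/28; threaded value p + q = 43; r = 3181; 3181 is prime, so its only divisors are 1 and 3181; count = 2; answer 2
Stage 3: W2 = 2; d = -28; 7*(-28)^3 - 1*(-28)^2 + 5*(-28)^1 + 9 = (-153664) + (-784) + (-140) + (9) = -154579; answer -154579

-154579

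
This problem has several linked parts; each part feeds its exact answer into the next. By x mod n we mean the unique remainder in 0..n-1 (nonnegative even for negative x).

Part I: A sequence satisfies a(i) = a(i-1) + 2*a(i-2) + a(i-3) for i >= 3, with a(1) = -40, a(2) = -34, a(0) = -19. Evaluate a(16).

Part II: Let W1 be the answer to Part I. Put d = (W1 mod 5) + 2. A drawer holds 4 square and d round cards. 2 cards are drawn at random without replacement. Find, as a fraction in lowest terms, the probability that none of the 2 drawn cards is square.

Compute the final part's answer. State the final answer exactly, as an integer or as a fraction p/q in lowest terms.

Part I: a(3) = 1*(-34) + 2*(-40) + 1*(-19) = -133; iterating: a(3)=-133, a(4)=-241, a(5)=-541, a(6)=-1156, a(7)=-2479, a(8)=-5332, a(9)=-11446, a(10)=-24589, a(11)=-52813, a(12)=-113437, a(13)=-243652, a(14)=-523339, a(15)=-1124080, a(16)=-2414410; answer -2414410
Part II: W1 = -2414410; d = 2; total draws C(6,2) = 15; favorable C(2,2) = 1; P = 1/15; answer 1/15

1/15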